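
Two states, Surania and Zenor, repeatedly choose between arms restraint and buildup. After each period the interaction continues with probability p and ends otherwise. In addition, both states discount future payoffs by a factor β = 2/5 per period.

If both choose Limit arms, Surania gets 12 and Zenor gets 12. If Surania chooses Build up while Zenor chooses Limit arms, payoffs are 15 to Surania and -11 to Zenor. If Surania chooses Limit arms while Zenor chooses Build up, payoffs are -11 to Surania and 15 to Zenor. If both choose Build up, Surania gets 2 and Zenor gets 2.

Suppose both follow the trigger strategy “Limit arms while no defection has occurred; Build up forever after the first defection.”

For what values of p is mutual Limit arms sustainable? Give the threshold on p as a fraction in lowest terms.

15/26

Expected continuation weight on next period's payoff is β·p = 2/5·p, which plays the role of the discount factor.
Cooperation requires 2/5·p ≥ (15−12)/(15−2) = 3/13, hence p ≥ 15/26.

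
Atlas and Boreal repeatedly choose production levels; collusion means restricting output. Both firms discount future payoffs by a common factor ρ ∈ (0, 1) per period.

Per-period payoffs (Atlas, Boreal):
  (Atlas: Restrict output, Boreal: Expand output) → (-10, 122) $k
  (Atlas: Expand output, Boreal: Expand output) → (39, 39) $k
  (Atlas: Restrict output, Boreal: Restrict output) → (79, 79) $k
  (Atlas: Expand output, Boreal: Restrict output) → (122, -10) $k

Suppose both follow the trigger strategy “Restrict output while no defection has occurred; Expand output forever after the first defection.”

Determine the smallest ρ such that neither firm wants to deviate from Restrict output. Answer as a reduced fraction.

Cooperation forever yields 79 each period: 79/(1−ρ).
Deviating yields 122 once, then 39 forever: 122 + 39ρ/(1−ρ).
No profitable deviation requires 79/(1−ρ) ≥ 122 + 39ρ/(1−ρ).
Multiplying by (1−ρ): 79 ≥ 122(1−ρ) + 39ρ = 122 − 83ρ.
So 83ρ ≥ 43, i.e. ρ ≥ 43/83.

43/83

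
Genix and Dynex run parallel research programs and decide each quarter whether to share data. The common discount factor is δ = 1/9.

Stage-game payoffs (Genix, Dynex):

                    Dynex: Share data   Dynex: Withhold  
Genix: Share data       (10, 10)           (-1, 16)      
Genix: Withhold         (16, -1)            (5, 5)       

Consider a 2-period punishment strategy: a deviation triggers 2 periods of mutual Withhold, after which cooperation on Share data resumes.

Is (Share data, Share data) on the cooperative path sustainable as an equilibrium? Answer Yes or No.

A one-shot deviation gives 16 now, then 5 for 2 periods, then back to 10.
Gain from deviating: (16−10) today; loss: (10−5) in each of the next 2 periods.
No-deviation condition: (10−5)(δ+…+δ^2) ≥ 16−10, i.e. δ+…+δ^2 ≥ 6/5.
At δ = 1/9: δ+…+δ^2 = 0.1235 < 1.2000.
So cooperation is not sustainable.

No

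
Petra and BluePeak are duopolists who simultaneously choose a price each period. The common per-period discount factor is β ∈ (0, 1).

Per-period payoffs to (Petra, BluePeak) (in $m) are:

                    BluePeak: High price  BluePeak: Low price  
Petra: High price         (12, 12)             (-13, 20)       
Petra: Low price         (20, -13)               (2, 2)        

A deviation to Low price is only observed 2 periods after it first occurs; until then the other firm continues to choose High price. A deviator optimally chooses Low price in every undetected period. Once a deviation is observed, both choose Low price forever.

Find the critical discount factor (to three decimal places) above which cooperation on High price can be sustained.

0.667

The best deviation is to choose Low price for all 2 undetected periods, earning 20 each, then 2 forever once detected.
Deviation value: 20(1−β^2)/(1−β) + 2β^2/(1−β); cooperation value: 12/(1−β).
IC: 12 ≥ 20(1−β^2) + 2β^2 = 20 − 18β^2.
So β^2 ≥ 8/18 = 4/9, giving β ≥ (4/9)^(1/2) ≈ 0.667.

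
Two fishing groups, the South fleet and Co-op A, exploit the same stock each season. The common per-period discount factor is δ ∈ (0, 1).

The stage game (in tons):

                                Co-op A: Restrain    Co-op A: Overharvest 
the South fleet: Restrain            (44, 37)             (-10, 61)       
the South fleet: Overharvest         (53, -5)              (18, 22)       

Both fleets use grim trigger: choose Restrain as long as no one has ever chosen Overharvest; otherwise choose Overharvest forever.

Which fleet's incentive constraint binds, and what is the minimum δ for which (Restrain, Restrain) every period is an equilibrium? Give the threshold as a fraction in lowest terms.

the South fleet: cooperation gives 44 each period; deviation gives 53 once then 18 forever.
  44/(1−δ) ≥ 53 + 18δ/(1−δ) ⇒ δ ≥ 9/35.
Co-op A: cooperation gives 37 each period; deviation gives 61 once then 22 forever.
  δ ≥ 24/39 = 8/13.
Both must hold, so the binding constraint is Co-op A's: δ ≥ 8/13.

Co-op A; δ ≥ 8/13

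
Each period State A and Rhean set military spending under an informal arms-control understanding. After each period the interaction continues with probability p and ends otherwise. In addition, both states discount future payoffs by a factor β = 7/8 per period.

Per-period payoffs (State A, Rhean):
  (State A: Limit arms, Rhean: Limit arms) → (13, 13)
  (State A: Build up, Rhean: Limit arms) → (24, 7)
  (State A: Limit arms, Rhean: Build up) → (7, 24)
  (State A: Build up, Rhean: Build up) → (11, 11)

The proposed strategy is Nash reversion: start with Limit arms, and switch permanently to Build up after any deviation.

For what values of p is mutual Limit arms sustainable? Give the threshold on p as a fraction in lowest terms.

88/91

Expected continuation weight on next period's payoff is β·p = 7/8·p, which plays the role of the discount factor.
Cooperation requires 7/8·p ≥ (24−13)/(24−11) = 11/13, hence p ≥ 88/91.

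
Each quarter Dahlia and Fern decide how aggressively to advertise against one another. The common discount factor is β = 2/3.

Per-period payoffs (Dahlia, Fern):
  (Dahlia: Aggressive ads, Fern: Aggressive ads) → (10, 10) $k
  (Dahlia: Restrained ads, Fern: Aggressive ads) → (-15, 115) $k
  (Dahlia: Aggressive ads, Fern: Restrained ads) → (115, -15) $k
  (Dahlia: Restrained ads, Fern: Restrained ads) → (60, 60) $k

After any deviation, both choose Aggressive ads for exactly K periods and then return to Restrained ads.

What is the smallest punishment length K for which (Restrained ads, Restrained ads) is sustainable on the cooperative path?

2

Need Σ_{k=1}^{K} β^k ≥ (115−60)/(60−10) = 1.1000 at β = 2/3.
At K = 1 the sum is 0.6667 < 1.1000; at K = 2 it is 1.1111 ≥ 1.1000.
So the minimum punishment length is K = 2.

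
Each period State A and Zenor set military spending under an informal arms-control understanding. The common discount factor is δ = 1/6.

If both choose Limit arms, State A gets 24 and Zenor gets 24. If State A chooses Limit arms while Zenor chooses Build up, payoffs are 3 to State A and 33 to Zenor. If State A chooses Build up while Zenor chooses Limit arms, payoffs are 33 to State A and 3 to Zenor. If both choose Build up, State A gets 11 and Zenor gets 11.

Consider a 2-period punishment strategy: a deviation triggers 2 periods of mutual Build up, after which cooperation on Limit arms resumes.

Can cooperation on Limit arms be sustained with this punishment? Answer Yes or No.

Comparing payoff streams over the 3 periods until play realigns: cooperate → 24(1+δ+…+δ^2); deviate → 33 + 11(δ+…+δ^2).
Cooperation is sustained iff (24−11)(δ+…+δ^2) ≥ 33−24.
δ+…+δ^2 = 1/6·(1−(1/6)^2)/(1−1/6) = 0.1944, and (33−24)/(24−11) = 0.6923.
0.1944 < 0.6923, so cooperation is not sustainable.

No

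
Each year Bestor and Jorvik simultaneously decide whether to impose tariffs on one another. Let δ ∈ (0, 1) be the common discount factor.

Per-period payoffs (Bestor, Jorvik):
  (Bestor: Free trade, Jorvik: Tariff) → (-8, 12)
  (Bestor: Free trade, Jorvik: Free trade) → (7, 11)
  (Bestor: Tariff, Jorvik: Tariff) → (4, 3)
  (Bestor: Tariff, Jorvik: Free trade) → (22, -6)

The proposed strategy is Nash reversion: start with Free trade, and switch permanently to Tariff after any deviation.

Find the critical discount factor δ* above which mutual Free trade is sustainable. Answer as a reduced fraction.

For Bestor: deviation gain 22−7 = 15, per-period punishment loss 7−4 = 3. IC gives δ ≥ 15/18 = 5/6.
For Jorvik: gain 1, loss 8 per period, so δ ≥ 1/9.
The tighter constraint is Bestor's, so cooperation needs δ ≥ 5/6.

5/6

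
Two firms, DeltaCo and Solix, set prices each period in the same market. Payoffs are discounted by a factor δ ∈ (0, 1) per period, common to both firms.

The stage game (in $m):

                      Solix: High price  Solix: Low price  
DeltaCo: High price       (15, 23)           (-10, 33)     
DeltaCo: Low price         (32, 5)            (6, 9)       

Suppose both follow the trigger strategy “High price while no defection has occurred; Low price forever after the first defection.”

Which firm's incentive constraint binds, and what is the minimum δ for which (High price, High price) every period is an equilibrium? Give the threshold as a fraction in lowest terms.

DeltaCo; δ ≥ 17/26

For DeltaCo: deviation gain 32−15 = 17, per-period punishment loss 15−6 = 9. IC gives δ ≥ 17/26.
For Solix: gain 10, loss 14 per period, so δ ≥ 10/24 = 5/12.
The tighter constraint is DeltaCo's, so cooperation needs δ ≥ 17/26.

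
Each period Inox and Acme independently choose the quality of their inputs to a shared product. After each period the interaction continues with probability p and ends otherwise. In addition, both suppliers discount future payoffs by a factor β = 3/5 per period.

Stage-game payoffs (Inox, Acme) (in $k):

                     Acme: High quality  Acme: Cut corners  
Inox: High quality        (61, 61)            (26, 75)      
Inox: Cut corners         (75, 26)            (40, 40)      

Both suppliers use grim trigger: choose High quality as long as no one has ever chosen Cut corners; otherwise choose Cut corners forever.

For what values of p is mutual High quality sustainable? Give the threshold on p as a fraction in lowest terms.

2/3

With continuation probability p and discount β, the effective per-period discount factor is βp.
Grim-trigger IC: βp ≥ (75−61)/(75−40) = 2/5.
So p ≥ (2/5)/(3/5) = 2/3.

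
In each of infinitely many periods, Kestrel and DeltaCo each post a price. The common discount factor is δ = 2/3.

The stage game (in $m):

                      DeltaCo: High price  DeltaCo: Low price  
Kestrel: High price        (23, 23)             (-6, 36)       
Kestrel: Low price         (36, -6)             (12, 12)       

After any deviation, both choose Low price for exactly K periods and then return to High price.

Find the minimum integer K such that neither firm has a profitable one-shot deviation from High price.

Need Σ_{k=1}^{K} δ^k ≥ (36−23)/(23−12) = 1.1818 at δ = 2/3.
At K = 2 the sum is 1.1111 < 1.1818; at K = 3 it is 1.4074 ≥ 1.1818.
So the minimum punishment length is K = 3.

3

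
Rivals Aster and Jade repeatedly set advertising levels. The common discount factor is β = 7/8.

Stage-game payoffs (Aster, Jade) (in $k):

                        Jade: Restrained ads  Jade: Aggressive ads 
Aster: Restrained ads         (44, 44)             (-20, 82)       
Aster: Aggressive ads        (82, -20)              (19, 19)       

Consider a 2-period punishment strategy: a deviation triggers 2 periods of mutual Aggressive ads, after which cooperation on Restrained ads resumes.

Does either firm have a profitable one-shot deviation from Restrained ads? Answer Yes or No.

IC: β+…+β^2 ≥ (82−44)/(44−19) = 38/25.
At β = 7/8: partial sum = 1.6406 ≥ 1.5200. Cooperation sustainable.

No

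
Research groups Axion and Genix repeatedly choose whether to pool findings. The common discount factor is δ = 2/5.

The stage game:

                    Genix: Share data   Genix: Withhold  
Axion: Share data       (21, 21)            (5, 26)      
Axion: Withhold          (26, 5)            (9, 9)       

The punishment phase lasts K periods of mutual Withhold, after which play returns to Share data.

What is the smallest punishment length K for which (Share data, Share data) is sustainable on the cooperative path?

IC: δ(1−δ^K)/(1−δ) ≥ (26−21)/(21−9) = 5/12.
With δ = 2/5: need 1 − δ^K ≥ 5/12·(1−2/5)/(2/5), i.e. δ^K ≤ 0.3750.
Since (2/5)^1 = 0.4000 and (2/5)^2 = 0.1600, the smallest such K is 2.

2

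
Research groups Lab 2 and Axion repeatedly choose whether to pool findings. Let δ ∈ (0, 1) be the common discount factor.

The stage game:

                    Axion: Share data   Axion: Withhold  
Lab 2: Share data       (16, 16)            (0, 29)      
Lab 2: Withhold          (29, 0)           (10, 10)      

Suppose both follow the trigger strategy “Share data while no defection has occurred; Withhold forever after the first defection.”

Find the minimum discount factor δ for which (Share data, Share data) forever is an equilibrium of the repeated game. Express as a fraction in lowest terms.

13/19

16/(1−δ) ≥ 29 + 10δ/(1−δ)
16 ≥ 29 − 19δ
δ ≥ 13/19.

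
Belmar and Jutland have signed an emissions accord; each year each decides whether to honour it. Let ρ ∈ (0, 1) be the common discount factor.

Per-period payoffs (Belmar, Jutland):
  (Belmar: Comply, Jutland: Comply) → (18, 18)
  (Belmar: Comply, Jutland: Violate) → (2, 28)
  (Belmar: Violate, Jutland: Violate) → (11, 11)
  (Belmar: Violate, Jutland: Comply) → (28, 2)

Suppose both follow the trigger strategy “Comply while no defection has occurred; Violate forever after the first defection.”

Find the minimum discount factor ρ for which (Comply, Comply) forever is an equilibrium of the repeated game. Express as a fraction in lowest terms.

Under grim trigger the critical discount factor is (T−C)/(T−P) with T = 28, C = 18, P = 11.
ρ* = (28−18)/(28−11) = 10/17.

10/17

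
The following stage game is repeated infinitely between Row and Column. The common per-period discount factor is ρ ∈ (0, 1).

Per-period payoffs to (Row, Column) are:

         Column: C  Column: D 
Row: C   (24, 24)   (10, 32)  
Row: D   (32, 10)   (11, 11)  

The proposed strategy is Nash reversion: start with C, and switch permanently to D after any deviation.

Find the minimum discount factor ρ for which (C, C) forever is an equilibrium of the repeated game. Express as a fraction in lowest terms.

24/(1−ρ) ≥ 32 + 11ρ/(1−ρ)
24 ≥ 32 − 21ρ
ρ ≥ 8/21.

8/21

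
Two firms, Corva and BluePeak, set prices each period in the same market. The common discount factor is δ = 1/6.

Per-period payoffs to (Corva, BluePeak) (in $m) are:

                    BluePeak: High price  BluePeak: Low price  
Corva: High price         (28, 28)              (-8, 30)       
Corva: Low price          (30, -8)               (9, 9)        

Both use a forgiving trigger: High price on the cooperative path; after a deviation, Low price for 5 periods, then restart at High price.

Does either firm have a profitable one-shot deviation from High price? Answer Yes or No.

No

Comparing payoff streams over the 6 periods until play realigns: cooperate → 28(1+δ+…+δ^5); deviate → 30 + 9(δ+…+δ^5).
Cooperation is sustained iff (28−9)(δ+…+δ^5) ≥ 30−28.
δ+…+δ^5 = 1/6·(1−(1/6)^5)/(1−1/6) = 0.2000, and (30−28)/(28−9) = 0.1053.
0.2000 ≥ 0.1053, so cooperation is sustainable.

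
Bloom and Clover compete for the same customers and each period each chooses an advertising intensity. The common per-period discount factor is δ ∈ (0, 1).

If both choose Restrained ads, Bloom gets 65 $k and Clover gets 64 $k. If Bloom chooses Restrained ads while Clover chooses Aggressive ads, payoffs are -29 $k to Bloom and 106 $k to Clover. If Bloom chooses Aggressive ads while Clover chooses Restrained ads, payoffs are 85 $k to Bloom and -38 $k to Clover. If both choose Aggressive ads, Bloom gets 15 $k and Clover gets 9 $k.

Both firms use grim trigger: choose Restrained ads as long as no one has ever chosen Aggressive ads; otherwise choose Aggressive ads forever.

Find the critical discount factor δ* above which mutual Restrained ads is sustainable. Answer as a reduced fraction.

Bloom's threshold: (85−65)/(85−15) = 2/7.
Clover's threshold: (106−64)/(106−9) = 42/97.
2/7 < 42/97, so Clover binds and δ* = 42/97.

42/97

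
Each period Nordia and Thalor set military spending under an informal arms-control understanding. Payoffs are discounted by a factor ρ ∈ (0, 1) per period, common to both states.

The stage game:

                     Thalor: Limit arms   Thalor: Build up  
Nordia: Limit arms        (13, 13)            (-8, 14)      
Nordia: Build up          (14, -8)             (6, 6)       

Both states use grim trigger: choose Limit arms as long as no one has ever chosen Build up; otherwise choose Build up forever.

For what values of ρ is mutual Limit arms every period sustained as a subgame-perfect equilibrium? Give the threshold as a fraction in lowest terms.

Cooperation forever yields 13 each period: 13/(1−ρ).
Deviating yields 14 once, then 6 forever: 14 + 6ρ/(1−ρ).
No profitable deviation requires 13/(1−ρ) ≥ 14 + 6ρ/(1−ρ).
Multiplying by (1−ρ): 13 ≥ 14(1−ρ) + 6ρ = 14 − 8ρ.
So 8ρ ≥ 1, i.e. ρ ≥ 1/8.

1/8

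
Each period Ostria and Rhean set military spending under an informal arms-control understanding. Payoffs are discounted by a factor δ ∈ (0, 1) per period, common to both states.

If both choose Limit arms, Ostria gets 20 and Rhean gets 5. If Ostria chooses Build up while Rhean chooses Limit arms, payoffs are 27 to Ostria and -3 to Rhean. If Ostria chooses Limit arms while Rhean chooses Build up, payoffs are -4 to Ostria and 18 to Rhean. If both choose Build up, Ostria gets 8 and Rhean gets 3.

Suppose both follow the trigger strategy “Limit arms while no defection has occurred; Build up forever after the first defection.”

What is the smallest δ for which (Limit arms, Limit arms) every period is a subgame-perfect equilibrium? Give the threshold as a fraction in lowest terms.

Ostria: cooperation gives 20 each period; deviation gives 27 once then 8 forever.
  20/(1−δ) ≥ 27 + 8δ/(1−δ) ⇒ δ ≥ 7/19.
Rhean: cooperation gives 5 each period; deviation gives 18 once then 3 forever.
  δ ≥ 13/15.
Both must hold, so the binding constraint is Rhean's: δ ≥ 13/15.

13/15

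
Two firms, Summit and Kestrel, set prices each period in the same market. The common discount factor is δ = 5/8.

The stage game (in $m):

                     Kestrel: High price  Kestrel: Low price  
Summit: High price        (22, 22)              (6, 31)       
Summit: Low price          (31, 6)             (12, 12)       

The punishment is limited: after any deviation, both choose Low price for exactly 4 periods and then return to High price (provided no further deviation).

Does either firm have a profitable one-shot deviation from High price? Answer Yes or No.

Comparing payoff streams over the 5 periods until play realigns: cooperate → 22(1+δ+…+δ^4); deviate → 31 + 12(δ+…+δ^4).
Cooperation is sustained iff (22−12)(δ+…+δ^4) ≥ 31−22.
δ+…+δ^4 = 5/8·(1−(5/8)^4)/(1−5/8) = 1.4124, and (31−22)/(22−12) = 0.9000.
1.4124 ≥ 0.9000, so cooperation is sustainable.

No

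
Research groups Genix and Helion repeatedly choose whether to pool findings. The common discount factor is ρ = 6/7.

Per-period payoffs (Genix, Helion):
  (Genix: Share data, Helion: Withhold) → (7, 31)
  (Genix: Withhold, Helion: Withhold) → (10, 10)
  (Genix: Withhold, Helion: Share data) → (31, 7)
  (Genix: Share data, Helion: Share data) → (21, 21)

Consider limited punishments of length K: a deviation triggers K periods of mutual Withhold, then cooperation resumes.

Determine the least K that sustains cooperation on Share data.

2

IC: ρ(1−ρ^K)/(1−ρ) ≥ (31−21)/(21−10) = 10/11.
With ρ = 6/7: need 1 − ρ^K ≥ 10/11·(1−6/7)/(6/7), i.e. ρ^K ≤ 0.8485.
Since (6/7)^1 = 0.8571 and (6/7)^2 = 0.7347, the smallest such K is 2.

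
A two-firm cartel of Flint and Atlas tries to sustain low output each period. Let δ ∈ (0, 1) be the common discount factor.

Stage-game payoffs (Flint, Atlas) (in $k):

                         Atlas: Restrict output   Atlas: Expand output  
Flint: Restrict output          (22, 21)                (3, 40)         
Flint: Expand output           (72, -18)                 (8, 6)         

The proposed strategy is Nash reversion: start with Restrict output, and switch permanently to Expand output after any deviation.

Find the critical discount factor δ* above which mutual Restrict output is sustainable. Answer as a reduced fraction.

25/32

For Flint: deviation gain 72−22 = 50, per-period punishment loss 22−8 = 14. IC gives δ ≥ 50/64 = 25/32.
For Atlas: gain 19, loss 15 per period, so δ ≥ 19/34.
The tighter constraint is Flint's, so cooperation needs δ ≥ 25/32.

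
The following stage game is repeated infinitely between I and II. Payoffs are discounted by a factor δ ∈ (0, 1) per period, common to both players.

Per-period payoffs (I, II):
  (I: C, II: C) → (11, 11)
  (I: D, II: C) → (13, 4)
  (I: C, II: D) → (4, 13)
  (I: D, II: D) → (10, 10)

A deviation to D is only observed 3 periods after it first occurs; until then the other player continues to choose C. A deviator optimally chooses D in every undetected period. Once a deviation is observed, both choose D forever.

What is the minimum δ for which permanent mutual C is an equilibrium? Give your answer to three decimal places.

Deviating for the 3 undetected periods gains 13−11 = 2 per period over cooperation, then loses 11−10 = 1 per period forever once punishment starts.
Gain: 2(1 + δ + … + δ^2); loss: 1·δ^3/(1−δ).
No profitable deviation ⇔ 2(1−δ^3) ≤ 1·δ^3, i.e. δ^3 ≥ 2/(2+1) = 2/3.
Hence δ ≥ (2/3)^(1/3) ≈ 0.874.

0.874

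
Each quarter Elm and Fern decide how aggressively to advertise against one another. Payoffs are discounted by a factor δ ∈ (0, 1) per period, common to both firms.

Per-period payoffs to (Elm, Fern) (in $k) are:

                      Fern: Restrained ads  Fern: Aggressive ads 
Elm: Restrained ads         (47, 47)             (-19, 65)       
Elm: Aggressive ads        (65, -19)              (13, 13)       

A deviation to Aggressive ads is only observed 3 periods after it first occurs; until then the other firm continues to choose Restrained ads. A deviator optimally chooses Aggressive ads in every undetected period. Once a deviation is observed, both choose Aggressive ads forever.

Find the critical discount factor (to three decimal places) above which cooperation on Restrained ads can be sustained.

0.702

The best deviation is to choose Aggressive ads for all 3 undetected periods, earning 65 each, then 13 forever once detected.
Deviation value: 65(1−δ^3)/(1−δ) + 13δ^3/(1−δ); cooperation value: 47/(1−δ).
IC: 47 ≥ 65(1−δ^3) + 13δ^3 = 65 − 52δ^3.
So δ^3 ≥ 18/52 = 9/26, giving δ ≥ (9/26)^(1/3) ≈ 0.702.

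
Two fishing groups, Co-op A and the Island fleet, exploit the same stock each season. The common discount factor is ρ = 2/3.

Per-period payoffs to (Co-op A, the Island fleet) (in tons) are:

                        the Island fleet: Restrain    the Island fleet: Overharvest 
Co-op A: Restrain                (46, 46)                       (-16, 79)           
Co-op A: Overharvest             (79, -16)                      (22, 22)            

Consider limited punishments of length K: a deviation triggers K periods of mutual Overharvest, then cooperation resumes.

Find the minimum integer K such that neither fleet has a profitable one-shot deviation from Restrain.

IC: ρ(1−ρ^K)/(1−ρ) ≥ (79−46)/(46−22) = 11/8.
With ρ = 2/3: need 1 − ρ^K ≥ 11/8·(1−2/3)/(2/3), i.e. ρ^K ≤ 0.3125.
Since (2/3)^2 = 0.4444 and (2/3)^3 = 0.2963, the smallest such K is 3.

3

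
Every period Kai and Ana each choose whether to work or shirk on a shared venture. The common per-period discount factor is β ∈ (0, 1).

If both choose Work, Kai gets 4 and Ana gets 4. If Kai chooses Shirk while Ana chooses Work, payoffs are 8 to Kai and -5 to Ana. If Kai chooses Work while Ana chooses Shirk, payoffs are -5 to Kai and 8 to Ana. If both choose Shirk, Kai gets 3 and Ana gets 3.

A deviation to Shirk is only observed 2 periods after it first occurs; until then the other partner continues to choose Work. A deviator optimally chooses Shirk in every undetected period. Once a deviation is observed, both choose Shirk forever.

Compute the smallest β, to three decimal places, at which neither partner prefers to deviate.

The best deviation is to choose Shirk for all 2 undetected periods, earning 8 each, then 3 forever once detected.
Deviation value: 8(1−β^2)/(1−β) + 3β^2/(1−β); cooperation value: 4/(1−β).
IC: 4 ≥ 8(1−β^2) + 3β^2 = 8 − 5β^2.
So β^2 ≥ 4/5, giving β ≥ (4/5)^(1/2) ≈ 0.894.

0.894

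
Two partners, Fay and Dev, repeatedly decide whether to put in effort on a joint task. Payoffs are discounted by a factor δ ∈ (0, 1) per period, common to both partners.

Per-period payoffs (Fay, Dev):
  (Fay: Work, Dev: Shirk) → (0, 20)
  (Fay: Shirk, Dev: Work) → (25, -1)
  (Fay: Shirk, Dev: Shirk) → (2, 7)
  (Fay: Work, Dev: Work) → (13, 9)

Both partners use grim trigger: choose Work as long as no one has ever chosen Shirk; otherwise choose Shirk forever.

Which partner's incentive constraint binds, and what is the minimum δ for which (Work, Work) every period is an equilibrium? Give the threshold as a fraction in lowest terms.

For Fay: deviation gain 25−13 = 12, per-period punishment loss 13−2 = 11. IC gives δ ≥ 12/23.
For Dev: gain 11, loss 2 per period, so δ ≥ 11/13.
The tighter constraint is Dev's, so cooperation needs δ ≥ 11/13.

Dev; δ ≥ 11/13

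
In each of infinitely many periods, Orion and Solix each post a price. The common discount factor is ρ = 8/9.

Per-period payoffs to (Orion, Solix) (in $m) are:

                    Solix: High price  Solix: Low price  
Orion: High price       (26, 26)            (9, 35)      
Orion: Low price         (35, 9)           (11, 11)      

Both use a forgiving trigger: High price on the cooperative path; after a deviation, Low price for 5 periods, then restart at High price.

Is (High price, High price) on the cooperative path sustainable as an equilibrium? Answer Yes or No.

Yes

Comparing payoff streams over the 6 periods until play realigns: cooperate → 26(1+ρ+…+ρ^5); deviate → 35 + 11(ρ+…+ρ^5).
Cooperation is sustained iff (26−11)(ρ+…+ρ^5) ≥ 35−26.
ρ+…+ρ^5 = 8/9·(1−(8/9)^5)/(1−8/9) = 3.5606, and (35−26)/(26−11) = 0.6000.
3.5606 ≥ 0.6000, so cooperation is sustainable.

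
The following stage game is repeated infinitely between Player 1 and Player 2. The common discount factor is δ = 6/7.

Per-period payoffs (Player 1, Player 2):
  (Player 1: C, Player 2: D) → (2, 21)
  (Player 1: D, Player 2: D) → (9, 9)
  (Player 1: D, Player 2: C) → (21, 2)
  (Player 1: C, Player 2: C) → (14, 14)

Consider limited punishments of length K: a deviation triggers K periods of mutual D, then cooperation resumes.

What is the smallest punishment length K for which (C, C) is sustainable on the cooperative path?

2

Need Σ_{k=1}^{K} δ^k ≥ (21−14)/(14−9) = 1.4000 at δ = 6/7.
At K = 1 the sum is 0.8571 < 1.4000; at K = 2 it is 1.5918 ≥ 1.4000.
So the minimum punishment length is K = 2.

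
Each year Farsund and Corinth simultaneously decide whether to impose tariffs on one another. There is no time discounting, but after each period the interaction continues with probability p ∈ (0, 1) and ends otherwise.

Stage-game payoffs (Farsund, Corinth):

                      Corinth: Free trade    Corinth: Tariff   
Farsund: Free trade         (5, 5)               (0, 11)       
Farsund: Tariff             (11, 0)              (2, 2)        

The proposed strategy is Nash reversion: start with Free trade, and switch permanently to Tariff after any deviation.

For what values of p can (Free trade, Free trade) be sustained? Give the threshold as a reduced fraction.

With no time discounting, the continuation probability p plays the role of the discount factor.
Grim-trigger IC: 5/(1−p) ≥ 11 + 2p/(1−p) ⇒ p ≥ (11−5)/(11−2) = 2/3.

2/3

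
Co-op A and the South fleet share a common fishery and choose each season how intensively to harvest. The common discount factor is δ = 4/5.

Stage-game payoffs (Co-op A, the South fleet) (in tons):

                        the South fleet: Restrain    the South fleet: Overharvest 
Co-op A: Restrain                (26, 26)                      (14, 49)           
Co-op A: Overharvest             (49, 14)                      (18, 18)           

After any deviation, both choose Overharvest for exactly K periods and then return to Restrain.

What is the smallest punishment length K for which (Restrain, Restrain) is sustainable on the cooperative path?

No profitable deviation requires (26−18)(δ+…+δ^K) ≥ 49−26, i.e. δ+…+δ^K ≥ 23/8 ≈ 2.8750.
With δ = 4/5, the partial sums are K=1: 0.8000, K=2: 1.4400, K=3: 1.9520, K=4: 2.3616, K=5: 2.6893, K=6: 2.9514.
K = 6 is the first length at which the sum reaches 2.8750.

6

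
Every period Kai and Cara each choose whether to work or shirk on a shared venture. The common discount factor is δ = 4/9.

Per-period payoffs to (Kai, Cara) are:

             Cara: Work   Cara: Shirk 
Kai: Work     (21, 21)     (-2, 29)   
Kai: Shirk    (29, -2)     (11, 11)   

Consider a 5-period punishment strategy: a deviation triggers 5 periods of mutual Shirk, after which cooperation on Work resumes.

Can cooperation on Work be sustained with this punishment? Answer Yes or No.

A one-shot deviation gives 29 now, then 11 for 5 periods, then back to 21.
Gain from deviating: (29−21) today; loss: (21−11) in each of the next 5 periods.
No-deviation condition: (21−11)(δ+…+δ^5) ≥ 29−21, i.e. δ+…+δ^5 ≥ 4/5.
At δ = 4/9: δ+…+δ^5 = 0.7861 < 0.8000.
So cooperation is not sustainable.

No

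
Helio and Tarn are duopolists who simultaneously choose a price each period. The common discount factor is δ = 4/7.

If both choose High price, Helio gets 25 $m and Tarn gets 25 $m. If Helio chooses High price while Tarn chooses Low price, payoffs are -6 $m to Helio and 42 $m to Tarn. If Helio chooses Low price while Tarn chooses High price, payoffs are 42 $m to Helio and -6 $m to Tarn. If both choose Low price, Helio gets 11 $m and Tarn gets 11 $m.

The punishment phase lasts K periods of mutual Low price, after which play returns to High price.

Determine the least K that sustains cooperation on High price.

5

IC: δ(1−δ^K)/(1−δ) ≥ (42−25)/(25−11) = 17/14.
With δ = 4/7: need 1 − δ^K ≥ 17/14·(1−4/7)/(4/7), i.e. δ^K ≤ 0.0893.
Since (4/7)^4 = 0.1066 and (4/7)^5 = 0.0609, the smallest such K is 5.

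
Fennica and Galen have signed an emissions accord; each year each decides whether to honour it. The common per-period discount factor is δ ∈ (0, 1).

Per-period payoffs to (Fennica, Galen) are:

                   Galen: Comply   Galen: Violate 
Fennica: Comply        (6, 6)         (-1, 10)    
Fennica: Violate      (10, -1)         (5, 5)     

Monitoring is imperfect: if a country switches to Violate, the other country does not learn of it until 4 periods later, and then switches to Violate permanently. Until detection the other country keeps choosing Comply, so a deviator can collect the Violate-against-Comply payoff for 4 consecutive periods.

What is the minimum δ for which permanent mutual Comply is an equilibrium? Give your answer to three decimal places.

0.946

Deviating for the 4 undetected periods gains 10−6 = 4 per period over cooperation, then loses 6−5 = 1 per period forever once punishment starts.
Gain: 4(1 + δ + … + δ^3); loss: 1·δ^4/(1−δ).
No profitable deviation ⇔ 4(1−δ^4) ≤ 1·δ^4, i.e. δ^4 ≥ 4/(4+1) = 4/5.
Hence δ ≥ (4/5)^(1/4) ≈ 0.946.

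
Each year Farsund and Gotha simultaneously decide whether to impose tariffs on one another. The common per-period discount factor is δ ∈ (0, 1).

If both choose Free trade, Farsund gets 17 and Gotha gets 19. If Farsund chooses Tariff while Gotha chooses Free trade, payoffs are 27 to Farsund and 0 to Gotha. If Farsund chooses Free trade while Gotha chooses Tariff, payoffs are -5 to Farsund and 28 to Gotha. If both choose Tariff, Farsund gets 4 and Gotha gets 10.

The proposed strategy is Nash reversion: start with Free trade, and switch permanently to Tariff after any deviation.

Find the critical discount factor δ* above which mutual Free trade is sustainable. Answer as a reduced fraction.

1/2

Farsund: cooperation gives 17 each period; deviation gives 27 once then 4 forever.
  17/(1−δ) ≥ 27 + 4δ/(1−δ) ⇒ δ ≥ 10/23.
Gotha: cooperation gives 19 each period; deviation gives 28 once then 10 forever.
  δ ≥ 9/18 = 1/2.
Both must hold, so the binding constraint is Gotha's: δ ≥ 1/2.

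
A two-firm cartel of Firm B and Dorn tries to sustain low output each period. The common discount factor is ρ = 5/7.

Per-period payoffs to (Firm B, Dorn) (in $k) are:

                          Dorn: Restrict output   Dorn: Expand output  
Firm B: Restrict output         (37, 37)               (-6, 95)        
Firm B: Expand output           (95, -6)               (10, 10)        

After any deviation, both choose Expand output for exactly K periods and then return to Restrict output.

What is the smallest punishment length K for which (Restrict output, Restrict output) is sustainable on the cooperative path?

6

Need Σ_{k=1}^{K} ρ^k ≥ (95−37)/(37−10) = 2.1481 at ρ = 5/7.
At K = 5 the sum is 2.0352 < 2.1481; at K = 6 it is 2.1680 ≥ 2.1481.
So the minimum punishment length is K = 6.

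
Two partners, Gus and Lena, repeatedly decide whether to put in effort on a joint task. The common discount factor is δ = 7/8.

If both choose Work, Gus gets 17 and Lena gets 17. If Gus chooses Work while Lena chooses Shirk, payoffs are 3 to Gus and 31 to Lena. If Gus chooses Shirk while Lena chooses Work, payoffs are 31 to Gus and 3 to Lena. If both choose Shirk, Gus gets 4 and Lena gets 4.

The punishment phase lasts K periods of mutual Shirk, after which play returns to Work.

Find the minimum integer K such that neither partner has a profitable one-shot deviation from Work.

2

IC: δ(1−δ^K)/(1−δ) ≥ (31−17)/(17−4) = 14/13.
With δ = 7/8: need 1 − δ^K ≥ 14/13·(1−7/8)/(7/8), i.e. δ^K ≤ 0.8462.
Since (7/8)^1 = 0.8750 and (7/8)^2 = 0.7656, the smallest such K is 2.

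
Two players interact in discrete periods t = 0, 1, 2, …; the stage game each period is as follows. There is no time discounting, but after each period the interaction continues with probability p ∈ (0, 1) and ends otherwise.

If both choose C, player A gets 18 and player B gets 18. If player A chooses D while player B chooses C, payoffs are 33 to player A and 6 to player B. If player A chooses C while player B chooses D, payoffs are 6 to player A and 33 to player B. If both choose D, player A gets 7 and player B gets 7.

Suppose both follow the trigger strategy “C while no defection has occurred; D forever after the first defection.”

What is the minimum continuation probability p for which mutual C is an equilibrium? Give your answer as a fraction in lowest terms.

15/26

Expected cooperation value is 18 + p·18 + p²·18 + … = 18/(1−p); deviation gives 33 + p·7/(1−p).
18 ≥ 33(1−p) + 7p ⇒ 26p ≥ 15 ⇒ p ≥ 15/26.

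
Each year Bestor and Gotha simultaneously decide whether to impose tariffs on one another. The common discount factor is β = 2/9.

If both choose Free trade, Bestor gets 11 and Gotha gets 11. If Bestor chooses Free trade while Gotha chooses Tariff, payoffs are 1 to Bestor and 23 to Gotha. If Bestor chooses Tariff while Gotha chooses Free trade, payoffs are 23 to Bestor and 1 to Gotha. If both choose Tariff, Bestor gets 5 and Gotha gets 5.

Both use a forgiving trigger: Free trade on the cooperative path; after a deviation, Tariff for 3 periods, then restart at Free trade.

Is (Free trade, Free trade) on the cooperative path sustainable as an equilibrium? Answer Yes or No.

Comparing payoff streams over the 4 periods until play realigns: cooperate → 11(1+β+…+β^3); deviate → 23 + 5(β+…+β^3).
Cooperation is sustained iff (11−5)(β+…+β^3) ≥ 23−11.
β+…+β^3 = 2/9·(1−(2/9)^3)/(1−2/9) = 0.2826, and (23−11)/(11−5) = 2.0000.
0.2826 < 2.0000, so cooperation is not sustainable.

No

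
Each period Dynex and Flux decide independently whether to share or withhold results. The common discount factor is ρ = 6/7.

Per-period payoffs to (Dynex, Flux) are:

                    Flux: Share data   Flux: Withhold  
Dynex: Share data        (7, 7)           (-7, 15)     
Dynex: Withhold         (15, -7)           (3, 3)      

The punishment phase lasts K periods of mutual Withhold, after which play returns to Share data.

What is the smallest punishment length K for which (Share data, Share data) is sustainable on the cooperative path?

Need Σ_{k=1}^{K} ρ^k ≥ (15−7)/(7−3) = 2.0000 at ρ = 6/7.
At K = 2 the sum is 1.5918 < 2.0000; at K = 3 it is 2.2216 ≥ 2.0000.
So the minimum punishment length is K = 3.

3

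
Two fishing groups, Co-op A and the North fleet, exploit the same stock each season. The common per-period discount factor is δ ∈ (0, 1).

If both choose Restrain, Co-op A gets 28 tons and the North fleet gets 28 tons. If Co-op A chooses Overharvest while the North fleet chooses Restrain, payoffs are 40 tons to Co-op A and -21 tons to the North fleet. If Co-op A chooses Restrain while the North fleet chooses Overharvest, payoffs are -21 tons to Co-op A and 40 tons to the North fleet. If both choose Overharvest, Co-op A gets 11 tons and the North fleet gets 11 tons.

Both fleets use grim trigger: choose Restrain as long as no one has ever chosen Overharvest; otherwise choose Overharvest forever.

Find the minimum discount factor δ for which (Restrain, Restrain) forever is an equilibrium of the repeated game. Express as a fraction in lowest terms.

Under grim trigger the critical discount factor is (T−C)/(T−P) with T = 40, C = 28, P = 11.
δ* = (40−28)/(40−11) = 12/29.

12/29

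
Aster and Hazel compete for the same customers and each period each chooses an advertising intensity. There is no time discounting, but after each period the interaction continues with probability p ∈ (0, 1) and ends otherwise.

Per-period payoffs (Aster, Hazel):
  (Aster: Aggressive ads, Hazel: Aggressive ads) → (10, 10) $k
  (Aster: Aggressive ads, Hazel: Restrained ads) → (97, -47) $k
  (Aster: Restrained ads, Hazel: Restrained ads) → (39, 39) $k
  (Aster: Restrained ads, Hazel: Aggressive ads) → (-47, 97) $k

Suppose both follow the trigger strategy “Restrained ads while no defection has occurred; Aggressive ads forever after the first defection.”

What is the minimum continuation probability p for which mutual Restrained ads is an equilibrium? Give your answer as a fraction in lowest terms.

Expected cooperation value is 39 + p·39 + p²·39 + … = 39/(1−p); deviation gives 97 + p·10/(1−p).
39 ≥ 97(1−p) + 10p ⇒ 87p ≥ 58 ⇒ p ≥ 58/87 = 2/3.

2/3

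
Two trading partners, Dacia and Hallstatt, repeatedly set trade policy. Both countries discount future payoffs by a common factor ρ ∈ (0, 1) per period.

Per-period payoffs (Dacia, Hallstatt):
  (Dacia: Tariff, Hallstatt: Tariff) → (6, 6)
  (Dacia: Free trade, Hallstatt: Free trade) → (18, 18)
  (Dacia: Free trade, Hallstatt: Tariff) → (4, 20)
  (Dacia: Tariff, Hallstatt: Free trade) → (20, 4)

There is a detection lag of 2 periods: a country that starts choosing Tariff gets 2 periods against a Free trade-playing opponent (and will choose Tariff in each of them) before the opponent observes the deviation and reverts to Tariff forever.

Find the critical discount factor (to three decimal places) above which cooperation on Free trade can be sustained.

0.378

The best deviation is to choose Tariff for all 2 undetected periods, earning 20 each, then 6 forever once detected.
Deviation value: 20(1−ρ^2)/(1−ρ) + 6ρ^2/(1−ρ); cooperation value: 18/(1−ρ).
IC: 18 ≥ 20(1−ρ^2) + 6ρ^2 = 20 − 14ρ^2.
So ρ^2 ≥ 2/14 = 1/7, giving ρ ≥ (1/7)^(1/2) ≈ 0.378.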